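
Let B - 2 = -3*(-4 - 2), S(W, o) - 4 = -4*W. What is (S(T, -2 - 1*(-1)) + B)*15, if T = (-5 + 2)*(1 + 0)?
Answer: 540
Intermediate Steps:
T = -3 (T = -3*1 = -3)
S(W, o) = 4 - 4*W
B = 20 (B = 2 - 3*(-4 - 2) = 2 - 3*(-6) = 2 + 18 = 20)
(S(T, -2 - 1*(-1)) + B)*15 = ((4 - 4*(-3)) + 20)*15 = ((4 + 12) + 20)*15 = (16 + 20)*15 = 36*15 = 540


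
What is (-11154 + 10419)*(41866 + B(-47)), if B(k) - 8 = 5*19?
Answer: -30847215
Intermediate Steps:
B(k) = 103 (B(k) = 8 + 5*19 = 8 + 95 = 103)
(-11154 + 10419)*(41866 + B(-47)) = (-11154 + 10419)*(41866 + 103) = -735*41969 = -30847215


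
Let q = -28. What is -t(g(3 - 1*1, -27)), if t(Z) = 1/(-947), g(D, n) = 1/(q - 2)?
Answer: 1/947 ≈ 0.0010560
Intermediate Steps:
g(D, n) = -1/30 (g(D, n) = 1/(-28 - 2) = 1/(-30) = -1/30)
t(Z) = -1/947
-t(g(3 - 1*1, -27)) = -1*(-1/947) = 1/947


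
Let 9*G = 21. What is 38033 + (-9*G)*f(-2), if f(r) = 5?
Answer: 37928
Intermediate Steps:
G = 7/3 (G = (1/9)*21 = 7/3 ≈ 2.3333)
38033 + (-9*G)*f(-2) = 38033 - 9*7/3*5 = 38033 - 21*5 = 38033 - 105 = 37928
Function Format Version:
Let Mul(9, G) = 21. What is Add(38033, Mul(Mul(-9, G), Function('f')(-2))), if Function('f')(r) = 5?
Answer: 37928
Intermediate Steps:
G = Rational(7, 3) (G = Mul(Rational(1, 9), 21) = Rational(7, 3) ≈ 2.3333)
Add(38033, Mul(Mul(-9, G), Function('f')(-2))) = Add(38033, Mul(Mul(-9, Rational(7, 3)), 5)) = Add(38033, Mul(-21, 5)) = Add(38033, -105) = 37928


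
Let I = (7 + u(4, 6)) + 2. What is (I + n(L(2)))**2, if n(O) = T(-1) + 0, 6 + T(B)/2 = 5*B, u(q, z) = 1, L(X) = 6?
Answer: 144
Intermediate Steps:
T(B) = -12 + 10*B (T(B) = -12 + 2*(5*B) = -12 + 10*B)
I = 10 (I = (7 + 1) + 2 = 8 + 2 = 10)
n(O) = -22 (n(O) = (-12 + 10*(-1)) + 0 = (-12 - 10) + 0 = -22 + 0 = -22)
(I + n(L(2)))**2 = (10 - 22)**2 = (-12)**2 = 144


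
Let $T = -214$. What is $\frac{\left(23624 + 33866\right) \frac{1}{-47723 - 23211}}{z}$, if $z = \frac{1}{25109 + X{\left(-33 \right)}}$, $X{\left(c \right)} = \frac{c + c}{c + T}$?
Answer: $- \frac{178276173805}{8760349} \approx -20350.0$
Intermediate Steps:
$X{\left(c \right)} = \frac{2 c}{-214 + c}$ ($X{\left(c \right)} = \frac{c + c}{c - 214} = \frac{2 c}{-214 + c}$)
$z = \frac{247}{6201989}$ ($z = \frac{1}{25109 + 2 \left(-33\right) \frac{1}{-214 - 33}} = \frac{1}{25109 + 2 \left(-33\right) \frac{1}{-247}} = \frac{1}{25109 + 2 \left(-33\right) \left(- \frac{1}{247}\right)} = \frac{1}{25109 + \frac{66}{247}} = \frac{1}{\frac{6201989}{247}} = \frac{247}{6201989} \approx 3.9826 \cdot 10^{-5}$)
$\frac{\left(23624 + 33866\right) \frac{1}{-47723 - 23211}}{z} = \frac{\left(23624 + 33866\right) \frac{1}{-47723 - 23211}}{\frac{247}{6201989}} = \frac{57490}{-70934} \cdot \frac{6201989}{247} = 57490 \left(- \frac{1}{70934}\right) \frac{6201989}{247} = \left(- \frac{28745}{35467}\right) \frac{6201989}{247} = - \frac{178276173805}{8760349}$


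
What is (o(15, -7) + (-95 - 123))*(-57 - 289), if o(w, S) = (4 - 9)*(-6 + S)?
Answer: 52938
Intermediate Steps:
o(w, S) = 30 - 5*S (o(w, S) = -5*(-6 + S) = 30 - 5*S)
(o(15, -7) + (-95 - 123))*(-57 - 289) = ((30 - 5*(-7)) + (-95 - 123))*(-57 - 289) = ((30 + 35) - 218)*(-346) = (65 - 218)*(-346) = -153*(-346) = 52938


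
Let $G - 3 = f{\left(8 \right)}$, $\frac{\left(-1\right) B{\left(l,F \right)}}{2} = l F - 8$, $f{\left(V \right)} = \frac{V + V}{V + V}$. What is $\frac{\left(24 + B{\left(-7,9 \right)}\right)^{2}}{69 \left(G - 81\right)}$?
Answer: $- \frac{27556}{5313} \approx -5.1865$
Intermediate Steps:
$f{\left(V \right)} = 1$ ($f{\left(V \right)} = \frac{2 V}{2 V} = 2 V \frac{1}{2 V} = 1$)
$B{\left(l,F \right)} = 16 - 2 F l$ ($B{\left(l,F \right)} = - 2 \left(l F - 8\right) = - 2 \left(F l - 8\right) = - 2 \left(-8 + F l\right) = 16 - 2 F l$)
$G = 4$ ($G = 3 + 1 = 4$)
$\frac{\left(24 + B{\left(-7,9 \right)}\right)^{2}}{69 \left(G - 81\right)} = \frac{\left(24 - \left(-16 + 18 \left(-7\right)\right)\right)^{2}}{69 \left(4 - 81\right)} = \frac{\left(24 + \left(16 + 126\right)\right)^{2}}{69 \left(4 - 81\right)} = \frac{\left(24 + 142\right)^{2}}{69 \left(-77\right)} = \frac{166^{2}}{-5313} = 27556 \left(- \frac{1}{5313}\right) = - \frac{27556}{5313}$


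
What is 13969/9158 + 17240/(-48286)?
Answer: 258311607/221101594 ≈ 1.1683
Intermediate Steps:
13969/9158 + 17240/(-48286) = 13969*(1/9158) + 17240*(-1/48286) = 13969/9158 - 8620/24143 = 258311607/221101594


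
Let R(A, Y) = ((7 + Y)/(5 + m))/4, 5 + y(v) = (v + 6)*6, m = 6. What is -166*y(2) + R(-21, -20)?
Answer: -314085/44 ≈ -7138.3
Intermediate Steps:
y(v) = 31 + 6*v (y(v) = -5 + (v + 6)*6 = -5 + (6 + v)*6 = -5 + (36 + 6*v) = 31 + 6*v)
R(A, Y) = 7/44 + Y/44 (R(A, Y) = ((7 + Y)/(5 + 6))/4 = ((7 + Y)/11)*(1/4) = ((7 + Y)*(1/11))*(1/4) = (7/11 + Y/11)*(1/4) = 7/44 + Y/44)
-166*y(2) + R(-21, -20) = -166*(31 + 6*2) + (7/44 + (1/44)*(-20)) = -166*(31 + 12) + (7/44 - 5/11) = -166*43 - 13/44 = -7138 - 13/44 = -314085/44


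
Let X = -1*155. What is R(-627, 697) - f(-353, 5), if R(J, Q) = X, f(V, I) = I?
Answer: -160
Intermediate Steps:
X = -155
R(J, Q) = -155
R(-627, 697) - f(-353, 5) = -155 - 1*5 = -155 - 5 = -160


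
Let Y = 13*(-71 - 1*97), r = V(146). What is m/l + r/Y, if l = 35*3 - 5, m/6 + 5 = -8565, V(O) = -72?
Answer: -233946/455 ≈ -514.17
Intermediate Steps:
r = -72
m = -51420 (m = -30 + 6*(-8565) = -30 - 51390 = -51420)
Y = -2184 (Y = 13*(-71 - 97) = 13*(-168) = -2184)
l = 100 (l = 105 - 5 = 100)
m/l + r/Y = -51420/100 - 72/(-2184) = -51420*1/100 - 72*(-1/2184) = -2571/5 + 3/91 = -233946/455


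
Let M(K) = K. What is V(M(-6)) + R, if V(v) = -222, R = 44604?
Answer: 44382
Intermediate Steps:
V(M(-6)) + R = -222 + 44604 = 44382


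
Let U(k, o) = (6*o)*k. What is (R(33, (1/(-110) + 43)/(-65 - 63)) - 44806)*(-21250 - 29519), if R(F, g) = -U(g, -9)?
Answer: 16020763268787/7040 ≈ 2.2757e+9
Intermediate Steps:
U(k, o) = 6*k*o
R(F, g) = 54*g (R(F, g) = -6*g*(-9) = -(-54)*g = 54*g)
(R(33, (1/(-110) + 43)/(-65 - 63)) - 44806)*(-21250 - 29519) = (54*((1/(-110) + 43)/(-65 - 63)) - 44806)*(-21250 - 29519) = (54*((-1/110 + 43)/(-128)) - 44806)*(-50769) = (54*((4729/110)*(-1/128)) - 44806)*(-50769) = (54*(-4729/14080) - 44806)*(-50769) = (-127683/7040 - 44806)*(-50769) = -315561923/7040*(-50769) = 16020763268787/7040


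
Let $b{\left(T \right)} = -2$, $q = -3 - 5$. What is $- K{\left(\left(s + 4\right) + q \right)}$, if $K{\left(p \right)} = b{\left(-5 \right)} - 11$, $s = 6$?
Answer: $13$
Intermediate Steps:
$q = -8$
$K{\left(p \right)} = -13$ ($K{\left(p \right)} = -2 - 11 = -13$)
$- K{\left(\left(s + 4\right) + q \right)} = \left(-1\right) \left(-13\right) = 13$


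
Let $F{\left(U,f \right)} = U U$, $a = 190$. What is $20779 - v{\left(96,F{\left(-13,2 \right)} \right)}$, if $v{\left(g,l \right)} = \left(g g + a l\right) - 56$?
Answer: $-20491$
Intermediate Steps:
$F{\left(U,f \right)} = U^{2}$
$v{\left(g,l \right)} = -56 + g^{2} + 190 l$ ($v{\left(g,l \right)} = \left(g g + 190 l\right) - 56 = \left(g^{2} + 190 l\right) - 56 = -56 + g^{2} + 190 l$)
$20779 - v{\left(96,F{\left(-13,2 \right)} \right)} = 20779 - \left(-56 + 96^{2} + 190 \left(-13\right)^{2}\right) = 20779 - \left(-56 + 9216 + 190 \cdot 169\right) = 20779 - \left(-56 + 9216 + 32110\right) = 20779 - 41270 = -20491$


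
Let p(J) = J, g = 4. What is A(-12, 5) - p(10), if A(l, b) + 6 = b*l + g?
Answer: -72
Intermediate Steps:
A(l, b) = -2 + b*l (A(l, b) = -6 + (b*l + 4) = -6 + (4 + b*l) = -2 + b*l)
A(-12, 5) - p(10) = (-2 + 5*(-12)) - 1*10 = (-2 - 60) - 10 = -62 - 10 = -72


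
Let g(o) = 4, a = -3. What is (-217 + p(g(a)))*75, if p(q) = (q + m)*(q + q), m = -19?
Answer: -25275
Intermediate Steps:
p(q) = 2*q*(-19 + q) (p(q) = (q - 19)*(q + q) = (-19 + q)*(2*q) = 2*q*(-19 + q))
(-217 + p(g(a)))*75 = (-217 + 2*4*(-19 + 4))*75 = (-217 + 2*4*(-15))*75 = (-217 - 120)*75 = -337*75 = -25275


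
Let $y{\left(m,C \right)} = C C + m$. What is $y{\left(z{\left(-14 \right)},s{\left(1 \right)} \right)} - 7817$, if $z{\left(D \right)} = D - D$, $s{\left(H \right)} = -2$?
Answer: $-7813$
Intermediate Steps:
$z{\left(D \right)} = 0$
$y{\left(m,C \right)} = m + C^{2}$ ($y{\left(m,C \right)} = C^{2} + m = m + C^{2}$)
$y{\left(z{\left(-14 \right)},s{\left(1 \right)} \right)} - 7817 = \left(0 + \left(-2\right)^{2}\right) - 7817 = \left(0 + 4\right) - 7817 = 4 - 7817 = -7813$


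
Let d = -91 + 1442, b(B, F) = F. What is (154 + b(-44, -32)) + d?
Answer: 1473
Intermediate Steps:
d = 1351
(154 + b(-44, -32)) + d = (154 - 32) + 1351 = 122 + 1351 = 1473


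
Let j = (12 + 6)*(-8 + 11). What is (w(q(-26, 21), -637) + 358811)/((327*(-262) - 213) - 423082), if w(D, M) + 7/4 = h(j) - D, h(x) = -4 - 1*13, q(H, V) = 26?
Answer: -1435065/2035876 ≈ -0.70489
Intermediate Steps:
j = 54 (j = 18*3 = 54)
h(x) = -17 (h(x) = -4 - 13 = -17)
w(D, M) = -75/4 - D (w(D, M) = -7/4 + (-17 - D) = -75/4 - D)
(w(q(-26, 21), -637) + 358811)/((327*(-262) - 213) - 423082) = ((-75/4 - 1*26) + 358811)/((327*(-262) - 213) - 423082) = ((-75/4 - 26) + 358811)/((-85674 - 213) - 423082) = (-179/4 + 358811)/(-85887 - 423082) = (1435065/4)/(-508969) = (1435065/4)*(-1/508969) = -1435065/2035876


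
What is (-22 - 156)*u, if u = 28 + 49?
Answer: -13706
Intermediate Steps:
u = 77
(-22 - 156)*u = (-22 - 156)*77 = -178*77 = -13706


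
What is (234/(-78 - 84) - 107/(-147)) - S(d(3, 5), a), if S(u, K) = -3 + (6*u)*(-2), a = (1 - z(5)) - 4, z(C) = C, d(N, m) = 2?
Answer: 11591/441 ≈ 26.283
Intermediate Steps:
a = -8 (a = (1 - 1*5) - 4 = (1 - 5) - 4 = -4 - 4 = -8)
S(u, K) = -3 - 12*u
(234/(-78 - 84) - 107/(-147)) - S(d(3, 5), a) = (234/(-78 - 84) - 107/(-147)) - (-3 - 12*2) = (234/(-162) - 107*(-1/147)) - (-3 - 24) = (234*(-1/162) + 107/147) - 1*(-27) = (-13/9 + 107/147) + 27 = -316/441 + 27 = 11591/441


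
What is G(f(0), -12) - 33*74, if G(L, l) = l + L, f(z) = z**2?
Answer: -2454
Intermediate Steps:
G(L, l) = L + l
G(f(0), -12) - 33*74 = (0**2 - 12) - 33*74 = (0 - 12) - 2442 = -12 - 2442 = -2454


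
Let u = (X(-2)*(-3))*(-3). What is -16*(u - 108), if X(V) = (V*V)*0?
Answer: 1728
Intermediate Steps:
X(V) = 0 (X(V) = V²*0 = 0)
u = 0 (u = (0*(-3))*(-3) = 0*(-3) = 0)
-16*(u - 108) = -16*(0 - 108) = -16*(-108) = 1728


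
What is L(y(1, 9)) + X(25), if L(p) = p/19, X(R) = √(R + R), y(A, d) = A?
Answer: 1/19 + 5*√2 ≈ 7.1237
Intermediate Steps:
X(R) = √2*√R (X(R) = √(2*R) = √2*√R)
L(p) = p/19 (L(p) = p*(1/19) = p/19)
L(y(1, 9)) + X(25) = (1/19)*1 + √2*√25 = 1/19 + √2*5 = 1/19 + 5*√2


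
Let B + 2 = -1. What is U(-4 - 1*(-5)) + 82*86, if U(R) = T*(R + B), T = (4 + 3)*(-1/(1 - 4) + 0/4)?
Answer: 21142/3 ≈ 7047.3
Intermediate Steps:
T = 7/3 (T = 7*(-1/(-3) + 0*(1/4)) = 7*(-1*(-1/3) + 0) = 7*(1/3 + 0) = 7*(1/3) = 7/3 ≈ 2.3333)
B = -3 (B = -2 - 1 = -3)
U(R) = -7 + 7*R/3 (U(R) = 7*(R - 3)/3 = 7*(-3 + R)/3 = -7 + 7*R/3)
U(-4 - 1*(-5)) + 82*86 = (-7 + 7*(-4 - 1*(-5))/3) + 82*86 = (-7 + 7*(-4 + 5)/3) + 7052 = (-7 + (7/3)*1) + 7052 = (-7 + 7/3) + 7052 = -14/3 + 7052 = 21142/3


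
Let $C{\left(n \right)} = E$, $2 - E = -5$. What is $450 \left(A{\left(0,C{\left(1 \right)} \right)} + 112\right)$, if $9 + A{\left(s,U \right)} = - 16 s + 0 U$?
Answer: $46350$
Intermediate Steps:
$E = 7$ ($E = 2 - -5 = 2 + 5 = 7$)
$C{\left(n \right)} = 7$
$A{\left(s,U \right)} = -9 - 16 s$ ($A{\left(s,U \right)} = -9 + \left(- 16 s + 0 U\right) = -9 + \left(- 16 s + 0\right) = -9 - 16 s$)
$450 \left(A{\left(0,C{\left(1 \right)} \right)} + 112\right) = 450 \left(\left(-9 - 0\right) + 112\right) = 450 \left(\left(-9 + 0\right) + 112\right) = 450 \left(-9 + 112\right) = 450 \cdot 103 = 46350$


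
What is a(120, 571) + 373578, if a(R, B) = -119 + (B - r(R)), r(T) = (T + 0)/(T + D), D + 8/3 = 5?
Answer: 137268650/367 ≈ 3.7403e+5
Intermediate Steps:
D = 7/3 (D = -8/3 + 5 = 7/3 ≈ 2.3333)
r(T) = T/(7/3 + T) (r(T) = (T + 0)/(T + 7/3) = T/(7/3 + T))
a(R, B) = -119 + B - 3*R/(7 + 3*R) (a(R, B) = -119 + (B - 3*R/(7 + 3*R)) = -119 + B - 3*R/(7 + 3*R))
a(120, 571) + 373578 = (-119 + 571 - 1*120/(7/3 + 120)) + 373578 = (-119 + 571 - 1*120/367/3) + 373578 = (-119 + 571 - 1*120*3/367) + 373578 = (-119 + 571 - 360/367) + 373578 = 165524/367 + 373578 = 137268650/367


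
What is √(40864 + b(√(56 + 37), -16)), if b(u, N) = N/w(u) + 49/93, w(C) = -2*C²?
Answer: √39270893/31 ≈ 202.15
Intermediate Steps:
b(u, N) = 49/93 - N/(2*u²) (b(u, N) = N/((-2*u²)) + 49/93 = N*(-1/(2*u²)) + 49*(1/93) = -N/(2*u²) + 49/93 = 49/93 - N/(2*u²))
√(40864 + b(√(56 + 37), -16)) = √(40864 + (49/93 - ½*(-16)/(√(56 + 37))²)) = √(40864 + (49/93 - ½*(-16)/(√93)²)) = √(40864 + (49/93 - ½*(-16)*1/93)) = √(40864 + (49/93 + 8/93)) = √(40864 + 19/31) = √(1266803/31) = √39270893/31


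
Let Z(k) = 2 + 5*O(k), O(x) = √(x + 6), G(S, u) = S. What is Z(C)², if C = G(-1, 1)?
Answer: 129 + 20*√5 ≈ 173.72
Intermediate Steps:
O(x) = √(6 + x)
C = -1
Z(k) = 2 + 5*√(6 + k)
Z(C)² = (2 + 5*√(6 - 1))² = (2 + 5*√5)²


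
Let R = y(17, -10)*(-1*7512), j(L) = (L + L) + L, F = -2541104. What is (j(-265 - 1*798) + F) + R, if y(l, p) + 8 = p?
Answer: -2409077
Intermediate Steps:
y(l, p) = -8 + p
j(L) = 3*L (j(L) = 2*L + L = 3*L)
R = 135216 (R = (-8 - 10)*(-1*7512) = -18*(-7512) = 135216)
(j(-265 - 1*798) + F) + R = (3*(-265 - 1*798) - 2541104) + 135216 = (3*(-265 - 798) - 2541104) + 135216 = (3*(-1063) - 2541104) + 135216 = (-3189 - 2541104) + 135216 = -2544293 + 135216 = -2409077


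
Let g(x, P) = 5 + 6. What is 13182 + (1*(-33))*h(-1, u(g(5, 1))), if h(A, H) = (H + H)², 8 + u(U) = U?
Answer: 11994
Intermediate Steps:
g(x, P) = 11
u(U) = -8 + U
h(A, H) = 4*H² (h(A, H) = (2*H)² = 4*H²)
13182 + (1*(-33))*h(-1, u(g(5, 1))) = 13182 + (1*(-33))*(4*(-8 + 11)²) = 13182 - 132*3² = 13182 - 132*9 = 13182 - 33*36 = 13182 - 1188 = 11994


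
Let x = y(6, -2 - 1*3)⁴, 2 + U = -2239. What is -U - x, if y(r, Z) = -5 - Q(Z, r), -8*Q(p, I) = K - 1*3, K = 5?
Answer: 443375/256 ≈ 1731.9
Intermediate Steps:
Q(p, I) = -¼ (Q(p, I) = -(5 - 1*3)/8 = -(5 - 3)/8 = -⅛*2 = -¼)
U = -2241 (U = -2 - 2239 = -2241)
y(r, Z) = -19/4 (y(r, Z) = -5 - 1*(-¼) = -5 + ¼ = -19/4)
x = 130321/256 (x = (-19/4)⁴ = 130321/256 ≈ 509.07)
-U - x = -1*(-2241) - 1*130321/256 = 2241 - 130321/256 = 443375/256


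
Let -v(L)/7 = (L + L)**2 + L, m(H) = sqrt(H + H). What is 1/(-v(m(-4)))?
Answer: -sqrt(2)/(-28*I + 224*sqrt(2)) ≈ -0.0044297 - 0.00039153*I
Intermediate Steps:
m(H) = sqrt(2)*sqrt(H) (m(H) = sqrt(2*H) = sqrt(2)*sqrt(H))
v(L) = -28*L**2 - 7*L (v(L) = -7*((L + L)**2 + L) = -7*((2*L)**2 + L) = -7*(4*L**2 + L) = -7*(L + 4*L**2) = -28*L**2 - 7*L)
1/(-v(m(-4))) = 1/(-(-7)*sqrt(2)*sqrt(-4)*(1 + 4*(sqrt(2)*sqrt(-4)))) = 1/(-(-7)*sqrt(2)*(2*I)*(1 + 4*(sqrt(2)*(2*I)))) = 1/(-(-7)*2*I*sqrt(2)*(1 + 4*(2*I*sqrt(2)))) = 1/(-(-7)*2*I*sqrt(2)*(1 + 8*I*sqrt(2))) = 1/(-(-14)*I*sqrt(2)*(1 + 8*I*sqrt(2))) = 1/(14*I*sqrt(2)*(1 + 8*I*sqrt(2))) = -I*sqrt(2)/(28*(1 + 8*I*sqrt(2)))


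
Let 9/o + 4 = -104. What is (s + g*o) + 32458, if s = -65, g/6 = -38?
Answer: 32412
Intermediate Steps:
g = -228 (g = 6*(-38) = -228)
o = -1/12 (o = 9/(-4 - 104) = 9/(-108) = 9*(-1/108) = -1/12 ≈ -0.083333)
(s + g*o) + 32458 = (-65 - 228*(-1/12)) + 32458 = (-65 + 19) + 32458 = -46 + 32458 = 32412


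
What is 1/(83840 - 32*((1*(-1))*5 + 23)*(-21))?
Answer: 1/95936 ≈ 1.0424e-5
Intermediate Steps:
1/(83840 - 32*((1*(-1))*5 + 23)*(-21)) = 1/(83840 - 32*(-1*5 + 23)*(-21)) = 1/(83840 - 32*(-5 + 23)*(-21)) = 1/(83840 - 32*18*(-21)) = 1/(83840 - 576*(-21)) = 1/(83840 + 12096) = 1/95936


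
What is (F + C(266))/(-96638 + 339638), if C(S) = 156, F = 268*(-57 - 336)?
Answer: -4382/10125 ≈ -0.43279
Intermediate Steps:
F = -105324 (F = 268*(-393) = -105324)
(F + C(266))/(-96638 + 339638) = (-105324 + 156)/(-96638 + 339638) = -105168/243000 = -105168*1/243000 = -4382/10125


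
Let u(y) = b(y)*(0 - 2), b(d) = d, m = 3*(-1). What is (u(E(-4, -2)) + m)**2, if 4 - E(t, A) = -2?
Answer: 225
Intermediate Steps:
m = -3
E(t, A) = 6 (E(t, A) = 4 - 1*(-2) = 4 + 2 = 6)
u(y) = -2*y (u(y) = y*(0 - 2) = y*(-2) = -2*y)
(u(E(-4, -2)) + m)**2 = (-2*6 - 3)**2 = (-12 - 3)**2 = (-15)**2 = 225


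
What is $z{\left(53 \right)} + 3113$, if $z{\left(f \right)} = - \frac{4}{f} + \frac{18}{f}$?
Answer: $\frac{165003}{53} \approx 3113.3$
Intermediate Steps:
$z{\left(f \right)} = \frac{14}{f}$
$z{\left(53 \right)} + 3113 = \frac{14}{53} + 3113 = \frac{165003}{53}$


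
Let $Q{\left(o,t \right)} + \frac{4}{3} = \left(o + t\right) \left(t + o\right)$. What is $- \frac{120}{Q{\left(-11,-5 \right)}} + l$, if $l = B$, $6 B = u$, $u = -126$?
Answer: $- \frac{4101}{191} \approx -21.471$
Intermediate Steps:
$Q{\left(o,t \right)} = - \frac{4}{3} + \left(o + t\right)^{2}$ ($Q{\left(o,t \right)} = - \frac{4}{3} + \left(o + t\right) \left(t + o\right) = - \frac{4}{3} + \left(o + t\right) \left(o + t\right) = - \frac{4}{3} + \left(o + t\right)^{2}$)
$B = -21$ ($B = \frac{1}{6} \left(-126\right) = -21$)
$l = -21$
$- \frac{120}{Q{\left(-11,-5 \right)}} + l = - \frac{120}{- \frac{4}{3} + \left(-11 - 5\right)^{2}} - 21 = - \frac{120}{- \frac{4}{3} + \left(-16\right)^{2}} - 21 = - \frac{120}{- \frac{4}{3} + 256} - 21 = - \frac{120}{\frac{764}{3}} - 21 = \left(-120\right) \frac{3}{764} - 21 = - \frac{90}{191} - 21 = - \frac{4101}{191}$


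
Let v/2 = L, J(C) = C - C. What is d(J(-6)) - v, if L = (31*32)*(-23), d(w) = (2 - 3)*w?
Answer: 45632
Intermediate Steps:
J(C) = 0
d(w) = -w
L = -22816 (L = 992*(-23) = -22816)
v = -45632 (v = 2*(-22816) = -45632)
d(J(-6)) - v = -1*0 - 1*(-45632) = 0 + 45632 = 45632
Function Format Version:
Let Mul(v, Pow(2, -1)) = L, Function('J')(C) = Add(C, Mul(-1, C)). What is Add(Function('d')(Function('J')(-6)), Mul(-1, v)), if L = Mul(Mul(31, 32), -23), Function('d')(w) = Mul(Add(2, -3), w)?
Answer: 45632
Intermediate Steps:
Function('J')(C) = 0
Function('d')(w) = Mul(-1, w)
L = -22816 (L = Mul(992, -23) = -22816)
v = -45632 (v = Mul(2, -22816) = -45632)
Add(Function('d')(Function('J')(-6)), Mul(-1, v)) = Add(Mul(-1, 0), Mul(-1, -45632)) = Add(0, 45632) = 45632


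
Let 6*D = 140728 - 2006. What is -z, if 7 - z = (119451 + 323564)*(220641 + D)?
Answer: 323969781239/3 ≈ 1.0799e+11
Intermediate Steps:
D = 69361/3 (D = (140728 - 2006)/6 = (⅙)*138722 = 69361/3 ≈ 23120.)
z = -323969781239/3 (z = 7 - (119451 + 323564)*(220641 + 69361/3) = 7 - 443015*731284/3 = 7 - 1*323969781260/3 = 7 - 323969781260/3 = -323969781239/3 ≈ -1.0799e+11)
-z = -1*(-323969781239/3) = 323969781239/3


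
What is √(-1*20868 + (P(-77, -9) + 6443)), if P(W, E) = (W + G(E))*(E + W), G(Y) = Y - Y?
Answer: 51*I*√3 ≈ 88.335*I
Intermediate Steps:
G(Y) = 0
P(W, E) = W*(E + W) (P(W, E) = (W + 0)*(E + W) = W*(E + W))
√(-1*20868 + (P(-77, -9) + 6443)) = √(-1*20868 + (-77*(-9 - 77) + 6443)) = √(-20868 + (-77*(-86) + 6443)) = √(-20868 + (6622 + 6443)) = √(-20868 + 13065) = √(-7803) = 51*I*√3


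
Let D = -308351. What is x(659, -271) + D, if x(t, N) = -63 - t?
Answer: -309073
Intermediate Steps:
x(659, -271) + D = (-63 - 1*659) - 308351 = (-63 - 659) - 308351 = -722 - 308351 = -309073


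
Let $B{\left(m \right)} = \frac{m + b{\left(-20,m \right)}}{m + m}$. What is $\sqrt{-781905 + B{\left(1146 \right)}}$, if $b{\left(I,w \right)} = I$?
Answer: $\frac{i \sqrt{1026887701782}}{1146} \approx 884.25 i$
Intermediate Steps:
$B{\left(m \right)} = \frac{-20 + m}{2 m}$ ($B{\left(m \right)} = \frac{m - 20}{m + m} = \frac{-20 + m}{2 m}$)
$\sqrt{-781905 + B{\left(1146 \right)}} = \sqrt{-781905 + \frac{-20 + 1146}{2 \cdot 1146}} = \sqrt{-781905 + \frac{1}{2} \cdot \frac{1}{1146} \cdot 1126} = \sqrt{-781905 + \frac{563}{1146}} = \sqrt{- \frac{896062567}{1146}} = \frac{i \sqrt{1026887701782}}{1146}$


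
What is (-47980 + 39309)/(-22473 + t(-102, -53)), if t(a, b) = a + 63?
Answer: 8671/22512 ≈ 0.38517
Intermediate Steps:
t(a, b) = 63 + a
(-47980 + 39309)/(-22473 + t(-102, -53)) = (-47980 + 39309)/(-22473 + (63 - 102)) = -8671/(-22473 - 39) = -8671/(-22512) = -8671*(-1/22512) = 8671/22512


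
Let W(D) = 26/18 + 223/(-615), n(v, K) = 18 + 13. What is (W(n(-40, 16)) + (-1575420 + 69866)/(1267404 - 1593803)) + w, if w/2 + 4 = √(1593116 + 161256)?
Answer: -1388409706/602206155 + 4*√438593 ≈ 2646.8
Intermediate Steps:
n(v, K) = 31
W(D) = 1996/1845 (W(D) = 26*(1/18) + 223*(-1/615) = 13/9 - 223/615 = 1996/1845)
w = -8 + 4*√438593 (w = -8 + 2*√(1593116 + 161256) = -8 + 2*√1754372 = -8 + 2*(2*√438593) = -8 + 4*√438593 ≈ 2641.1)
(W(n(-40, 16)) + (-1575420 + 69866)/(1267404 - 1593803)) + w = (1996/1845 + (-1575420 + 69866)/(1267404 - 1593803)) + (-8 + 4*√438593) = (1996/1845 - 1505554/(-326399)) + (-8 + 4*√438593) = (1996/1845 - 1505554*(-1/326399)) + (-8 + 4*√438593) = (1996/1845 + 1505554/326399) + (-8 + 4*√438593) = 3429239534/602206155 + (-8 + 4*√438593) = -1388409706/602206155 + 4*√438593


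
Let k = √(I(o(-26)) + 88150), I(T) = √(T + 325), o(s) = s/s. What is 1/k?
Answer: (88150 + √326)^(-½) ≈ 0.0033678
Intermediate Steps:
o(s) = 1
I(T) = √(325 + T)
k = √(88150 + √326) (k = √(√(325 + 1) + 88150) = √(√326 + 88150) = √(88150 + √326) ≈ 296.93)
1/k = 1/(√(88150 + √326)) = (88150 + √326)^(-½)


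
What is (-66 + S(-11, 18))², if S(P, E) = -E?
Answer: 7056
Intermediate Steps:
(-66 + S(-11, 18))² = (-66 - 1*18)² = (-66 - 18)² = (-84)² = 7056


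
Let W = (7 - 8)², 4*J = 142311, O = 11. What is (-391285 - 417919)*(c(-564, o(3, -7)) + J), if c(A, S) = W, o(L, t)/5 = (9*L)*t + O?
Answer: -28790466815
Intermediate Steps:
J = 142311/4 (J = (¼)*142311 = 142311/4 ≈ 35578.)
W = 1 (W = (-1)² = 1)
o(L, t) = 55 + 45*L*t (o(L, t) = 5*((9*L)*t + 11) = 5*(9*L*t + 11) = 5*(11 + 9*L*t) = 55 + 45*L*t)
c(A, S) = 1
(-391285 - 417919)*(c(-564, o(3, -7)) + J) = (-391285 - 417919)*(1 + 142311/4) = -809204*142315/4 = -28790466815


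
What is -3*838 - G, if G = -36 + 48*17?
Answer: -3294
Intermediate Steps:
G = 780 (G = -36 + 816 = 780)
-3*838 - G = -3*838 - 1*780 = -2514 - 780 = -3294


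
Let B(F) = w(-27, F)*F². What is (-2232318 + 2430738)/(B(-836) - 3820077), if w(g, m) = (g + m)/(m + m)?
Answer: -198420/3459343 ≈ -0.057358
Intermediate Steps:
w(g, m) = (g + m)/(2*m) (w(g, m) = (g + m)/((2*m)) = (g + m)*(1/(2*m)) = (g + m)/(2*m))
B(F) = F*(-27 + F)/2 (B(F) = ((-27 + F)/(2*F))*F² = F*(-27 + F)/2)
(-2232318 + 2430738)/(B(-836) - 3820077) = (-2232318 + 2430738)/((½)*(-836)*(-27 - 836) - 3820077) = 198420/((½)*(-836)*(-863) - 3820077) = 198420/(360734 - 3820077) = 198420/(-3459343) = 198420*(-1/3459343) = -198420/3459343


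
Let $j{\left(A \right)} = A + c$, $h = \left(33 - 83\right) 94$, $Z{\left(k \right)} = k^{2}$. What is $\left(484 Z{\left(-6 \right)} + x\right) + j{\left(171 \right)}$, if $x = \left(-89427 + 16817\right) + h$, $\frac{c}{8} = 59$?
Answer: $-59243$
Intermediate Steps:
$c = 472$ ($c = 8 \cdot 59 = 472$)
$h = -4700$ ($h = \left(-50\right) 94 = -4700$)
$j{\left(A \right)} = 472 + A$ ($j{\left(A \right)} = A + 472 = 472 + A$)
$x = -77310$ ($x = \left(-89427 + 16817\right) - 4700 = -72610 - 4700 = -77310$)
$\left(484 Z{\left(-6 \right)} + x\right) + j{\left(171 \right)} = \left(484 \left(-6\right)^{2} - 77310\right) + \left(472 + 171\right) = \left(484 \cdot 36 - 77310\right) + 643 = \left(17424 - 77310\right) + 643 = -59886 + 643 = -59243$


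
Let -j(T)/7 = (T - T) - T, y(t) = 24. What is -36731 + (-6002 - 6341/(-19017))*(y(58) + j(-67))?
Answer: 50090979958/19017 ≈ 2.6340e+6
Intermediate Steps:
j(T) = 7*T (j(T) = -7*((T - T) - T) = -7*(0 - T) = -(-7)*T = 7*T)
-36731 + (-6002 - 6341/(-19017))*(y(58) + j(-67)) = -36731 + (-6002 - 6341/(-19017))*(24 + 7*(-67)) = -36731 + (-6002 - 6341*(-1/19017))*(24 - 469) = -36731 + (-6002 + 6341/19017)*(-445) = -36731 - 114133693/19017*(-445) = -36731 + 50789493385/19017 = 50090979958/19017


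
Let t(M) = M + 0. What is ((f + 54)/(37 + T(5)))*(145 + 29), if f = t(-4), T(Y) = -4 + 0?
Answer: 2900/11 ≈ 263.64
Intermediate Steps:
t(M) = M
T(Y) = -4
f = -4
((f + 54)/(37 + T(5)))*(145 + 29) = ((-4 + 54)/(37 - 4))*(145 + 29) = (50/33)*174 = 2900/11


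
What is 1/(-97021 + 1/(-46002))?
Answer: -46002/4463160043 ≈ -1.0307e-5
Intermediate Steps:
1/(-97021 + 1/(-46002)) = 1/(-97021 - 1/46002) = 1/(-4463160043/46002) = -46002/4463160043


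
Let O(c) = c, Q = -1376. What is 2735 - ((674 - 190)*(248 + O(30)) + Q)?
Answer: -130441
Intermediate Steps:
2735 - ((674 - 190)*(248 + O(30)) + Q) = 2735 - ((674 - 190)*(248 + 30) - 1376) = 2735 - (484*278 - 1376) = 2735 - (134552 - 1376) = 2735 - 1*133176 = 2735 - 133176 = -130441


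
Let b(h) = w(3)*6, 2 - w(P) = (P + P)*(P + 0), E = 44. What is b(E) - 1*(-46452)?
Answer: 46356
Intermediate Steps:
w(P) = 2 - 2*P**2 (w(P) = 2 - (P + P)*(P + 0) = 2 - 2*P*P = 2 - 2*P**2)
b(h) = -96 (b(h) = (2 - 2*3**2)*6 = (2 - 2*9)*6 = (2 - 18)*6 = -16*6 = -96)
b(E) - 1*(-46452) = -96 - 1*(-46452) = -96 + 46452 = 46356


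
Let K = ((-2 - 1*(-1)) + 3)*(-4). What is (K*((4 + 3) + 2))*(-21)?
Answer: 1512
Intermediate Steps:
K = -8 (K = ((-2 + 1) + 3)*(-4) = (-1 + 3)*(-4) = 2*(-4) = -8)
(K*((4 + 3) + 2))*(-21) = -8*((4 + 3) + 2)*(-21) = -8*(7 + 2)*(-21) = -8*9*(-21) = -72*(-21) = 1512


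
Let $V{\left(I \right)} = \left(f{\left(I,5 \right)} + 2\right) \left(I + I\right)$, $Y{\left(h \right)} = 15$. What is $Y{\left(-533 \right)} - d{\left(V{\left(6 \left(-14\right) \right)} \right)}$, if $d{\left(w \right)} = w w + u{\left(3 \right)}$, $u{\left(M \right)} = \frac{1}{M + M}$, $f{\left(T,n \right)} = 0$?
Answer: $- \frac{677287}{6} \approx -1.1288 \cdot 10^{5}$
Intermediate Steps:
$u{\left(M \right)} = \frac{1}{2 M}$
$V{\left(I \right)} = 4 I$ ($V{\left(I \right)} = \left(0 + 2\right) \left(I + I\right) = 2 \cdot 2 I = 4 I$)
$d{\left(w \right)} = \frac{1}{6} + w^{2}$ ($d{\left(w \right)} = w w + \frac{1}{2 \cdot 3} = w^{2} + \frac{1}{2} \cdot \frac{1}{3} = w^{2} + \frac{1}{6} = \frac{1}{6} + w^{2}$)
$Y{\left(-533 \right)} - d{\left(V{\left(6 \left(-14\right) \right)} \right)} = 15 - \left(\frac{1}{6} + \left(4 \cdot 6 \left(-14\right)\right)^{2}\right) = 15 - \left(\frac{1}{6} + \left(4 \left(-84\right)\right)^{2}\right) = 15 - \left(\frac{1}{6} + \left(-336\right)^{2}\right) = 15 - \left(\frac{1}{6} + 112896\right) = 15 - \frac{677377}{6} = - \frac{677287}{6}$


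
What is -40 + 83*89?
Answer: 7347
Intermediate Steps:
-40 + 83*89 = -40 + 7387 = 7347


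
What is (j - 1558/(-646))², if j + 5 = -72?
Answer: 1607824/289 ≈ 5563.4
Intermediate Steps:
j = -77 (j = -5 - 72 = -77)
(j - 1558/(-646))² = (-77 - 1558/(-646))² = (-77 - 1558*(-1/646))² = (-77 + 41/17)² = (-1268/17)² = 1607824/289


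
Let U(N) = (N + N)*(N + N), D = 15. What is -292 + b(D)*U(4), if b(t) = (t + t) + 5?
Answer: 1948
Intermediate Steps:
b(t) = 5 + 2*t (b(t) = 2*t + 5 = 5 + 2*t)
U(N) = 4*N² (U(N) = (2*N)*(2*N) = 4*N²)
-292 + b(D)*U(4) = -292 + (5 + 2*15)*(4*4²) = -292 + (5 + 30)*(4*16) = -292 + 35*64 = -292 + 2240 = 1948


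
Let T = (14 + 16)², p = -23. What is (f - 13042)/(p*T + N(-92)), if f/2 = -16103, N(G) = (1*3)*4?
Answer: 2828/1293 ≈ 2.1872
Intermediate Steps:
N(G) = 12 (N(G) = 3*4 = 12)
T = 900 (T = 30² = 900)
f = -32206 (f = 2*(-16103) = -32206)
(f - 13042)/(p*T + N(-92)) = (-32206 - 13042)/(-23*900 + 12) = -45248/(-20700 + 12) = -45248/(-20688) = -45248*(-1/20688) = 2828/1293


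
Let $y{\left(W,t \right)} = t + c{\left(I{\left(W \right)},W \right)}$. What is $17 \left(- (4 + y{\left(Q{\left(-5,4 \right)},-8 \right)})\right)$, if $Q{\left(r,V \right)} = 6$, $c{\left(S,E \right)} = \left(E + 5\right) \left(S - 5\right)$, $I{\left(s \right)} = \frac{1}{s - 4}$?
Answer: $\frac{1819}{2} \approx 909.5$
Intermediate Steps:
$I{\left(s \right)} = \frac{1}{-4 + s}$
$c{\left(S,E \right)} = \left(-5 + S\right) \left(5 + E\right)$ ($c{\left(S,E \right)} = \left(5 + E\right) \left(-5 + S\right) = \left(-5 + S\right) \left(5 + E\right)$)
$y{\left(W,t \right)} = -25 + t - 5 W + \frac{5}{-4 + W} + \frac{W}{-4 + W}$ ($y{\left(W,t \right)} = t - \left(25 - \frac{5}{-4 + W} + 5 W - \frac{W}{-4 + W}\right) = -25 + t - 5 W + \frac{5}{-4 + W} + \frac{W}{-4 + W}$)
$17 \left(- (4 + y{\left(Q{\left(-5,4 \right)},-8 \right)})\right) = 17 \left(- (4 + \frac{5 + 6 + \left(-4 + 6\right) \left(-25 - 8 - 30\right)}{-4 + 6})\right) = 17 \left(- (4 + \frac{5 + 6 + 2 \left(-25 - 8 - 30\right)}{2})\right) = 17 \left(- (4 + \frac{5 + 6 + 2 \left(-63\right)}{2})\right) = 17 \left(- (4 + \frac{5 + 6 - 126}{2})\right) = 17 \left(- (4 + \frac{1}{2} \left(-115\right))\right) = 17 \left(- (4 - \frac{115}{2})\right) = 17 \left(\left(-1\right) \left(- \frac{107}{2}\right)\right) = 17 \cdot \frac{107}{2} = \frac{1819}{2}$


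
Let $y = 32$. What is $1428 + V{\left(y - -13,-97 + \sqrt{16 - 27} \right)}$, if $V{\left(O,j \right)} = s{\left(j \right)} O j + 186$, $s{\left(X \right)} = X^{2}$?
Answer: $-40924626 + 1269720 i \sqrt{11} \approx -4.0925 \cdot 10^{7} + 4.2112 \cdot 10^{6} i$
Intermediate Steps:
$V{\left(O,j \right)} = 186 + O j^{3}$ ($V{\left(O,j \right)} = j^{2} O j + 186 = O j^{2} j + 186 = O j^{3} + 186 = 186 + O j^{3}$)
$1428 + V{\left(y - -13,-97 + \sqrt{16 - 27} \right)} = 1428 + \left(186 + \left(32 - -13\right) \left(-97 + \sqrt{16 - 27}\right)^{3}\right) = 1428 + \left(186 + \left(32 + 13\right) \left(-97 + \sqrt{-11}\right)^{3}\right) = 1428 + \left(186 + 45 \left(-97 + i \sqrt{11}\right)^{3}\right) = 1614 + 45 \left(-97 + i \sqrt{11}\right)^{3}$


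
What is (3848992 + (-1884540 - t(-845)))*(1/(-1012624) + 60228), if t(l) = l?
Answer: 119860158933041487/1012624 ≈ 1.1837e+11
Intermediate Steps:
(3848992 + (-1884540 - t(-845)))*(1/(-1012624) + 60228) = (3848992 + (-1884540 - 1*(-845)))*(1/(-1012624) + 60228) = (3848992 + (-1884540 + 845))*(-1/1012624 + 60228) = (3848992 - 1883695)*(60988318271/1012624) = 1965297*(60988318271/1012624) = 119860158933041487/1012624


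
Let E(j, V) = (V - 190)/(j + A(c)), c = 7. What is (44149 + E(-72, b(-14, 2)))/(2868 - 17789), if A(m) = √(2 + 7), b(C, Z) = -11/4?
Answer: -4061965/1372732 ≈ -2.9590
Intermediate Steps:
b(C, Z) = -11/4 (b(C, Z) = -11*¼ = -11/4)
A(m) = 3 (A(m) = √9 = 3)
E(j, V) = (-190 + V)/(3 + j) (E(j, V) = (V - 190)/(j + 3) = (-190 + V)/(3 + j))
(44149 + E(-72, b(-14, 2)))/(2868 - 17789) = (44149 + (-190 - 11/4)/(3 - 72))/(2868 - 17789) = (44149 - 771/4/(-69))/(-14921) = (44149 - 1/69*(-771/4))*(-1/14921) = (44149 + 257/92)*(-1/14921) = (4061965/92)*(-1/14921) = -4061965/1372732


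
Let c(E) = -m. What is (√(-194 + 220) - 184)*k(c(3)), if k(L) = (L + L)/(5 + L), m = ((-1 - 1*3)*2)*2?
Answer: -5888/21 + 32*√26/21 ≈ -272.61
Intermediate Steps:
m = -16 (m = ((-1 - 3)*2)*2 = -4*2*2 = -8*2 = -16)
c(E) = 16 (c(E) = -1*(-16) = 16)
k(L) = 2*L/(5 + L) (k(L) = (2*L)/(5 + L) = 2*L/(5 + L))
(√(-194 + 220) - 184)*k(c(3)) = (√(-194 + 220) - 184)*(2*16/(5 + 16)) = (√26 - 184)*(2*16/21) = (-184 + √26)*(2*16*(1/21)) = (-184 + √26)*(32/21) = -5888/21 + 32*√26/21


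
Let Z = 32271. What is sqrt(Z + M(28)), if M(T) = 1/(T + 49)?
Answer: 2*sqrt(47833709)/77 ≈ 179.64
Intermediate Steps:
M(T) = 1/(49 + T)
sqrt(Z + M(28)) = sqrt(32271 + 1/(49 + 28)) = sqrt(32271 + 1/77) = sqrt(2484868/77) = 2*sqrt(47833709)/77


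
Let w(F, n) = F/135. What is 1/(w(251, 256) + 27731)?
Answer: 135/3743936 ≈ 3.6058e-5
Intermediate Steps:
w(F, n) = F/135 (w(F, n) = F*(1/135) = F/135)
1/(w(251, 256) + 27731) = 1/((1/135)*251 + 27731) = 1/(251/135 + 27731) = 1/(3743936/135) = 135/3743936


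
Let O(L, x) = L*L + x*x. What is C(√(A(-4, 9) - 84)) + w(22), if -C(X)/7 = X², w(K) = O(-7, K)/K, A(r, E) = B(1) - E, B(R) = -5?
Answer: 15625/22 ≈ 710.23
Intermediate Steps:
O(L, x) = L² + x²
A(r, E) = -5 - E
w(K) = (49 + K²)/K (w(K) = ((-7)² + K²)/K = (49 + K²)/K)
C(X) = -7*X²
C(√(A(-4, 9) - 84)) + w(22) = -(-623 - 63) + (22 + 49/22) = -7*(√((-5 - 9) - 84))² + (22 + 49*(1/22)) = -7*(√(-14 - 84))² + (22 + 49/22) = -7*(√(-98))² + 533/22 = -7*(7*I*√2)² + 533/22 = -7*(-98) + 533/22 = 686 + 533/22 = 15625/22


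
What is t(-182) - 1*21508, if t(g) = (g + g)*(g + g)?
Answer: 110988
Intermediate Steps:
t(g) = 4*g² (t(g) = (2*g)*(2*g) = 4*g²)
t(-182) - 1*21508 = 4*(-182)² - 1*21508 = 4*33124 - 21508 = 132496 - 21508 = 110988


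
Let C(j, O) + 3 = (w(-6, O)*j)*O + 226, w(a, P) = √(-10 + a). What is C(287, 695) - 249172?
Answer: -248949 + 797860*I ≈ -2.4895e+5 + 7.9786e+5*I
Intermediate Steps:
C(j, O) = 223 + 4*I*O*j (C(j, O) = -3 + ((√(-10 - 6)*j)*O + 226) = -3 + ((√(-16)*j)*O + 226) = -3 + (((4*I)*j)*O + 226) = -3 + ((4*I*j)*O + 226) = -3 + (4*I*O*j + 226) = -3 + (226 + 4*I*O*j) = 223 + 4*I*O*j)
C(287, 695) - 249172 = (223 + 4*I*695*287) - 249172 = (223 + 797860*I) - 249172 = -248949 + 797860*I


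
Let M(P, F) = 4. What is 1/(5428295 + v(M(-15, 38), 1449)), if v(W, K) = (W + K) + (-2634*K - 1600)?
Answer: 1/1611482 ≈ 6.2055e-7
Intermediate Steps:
v(W, K) = -1600 + W - 2633*K (v(W, K) = (K + W) + (-1600 - 2634*K) = -1600 + W - 2633*K)
1/(5428295 + v(M(-15, 38), 1449)) = 1/(5428295 + (-1600 + 4 - 2633*1449)) = 1/(5428295 + (-1600 + 4 - 3815217)) = 1/(5428295 - 3816813) = 1/1611482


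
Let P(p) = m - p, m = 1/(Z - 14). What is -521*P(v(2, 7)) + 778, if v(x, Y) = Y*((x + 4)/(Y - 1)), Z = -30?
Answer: 195221/44 ≈ 4436.8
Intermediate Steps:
m = -1/44 (m = 1/(-30 - 14) = 1/(-44) = -1/44 ≈ -0.022727)
v(x, Y) = Y*(4 + x)/(-1 + Y) (v(x, Y) = Y*((4 + x)/(-1 + Y)) = Y*(4 + x)/(-1 + Y))
P(p) = -1/44 - p
-521*P(v(2, 7)) + 778 = -521*(-1/44 - 7*(4 + 2)/(-1 + 7)) + 778 = -521*(-1/44 - 7*6/6) + 778 = -521*(-1/44 - 1*7) + 778 = -521*(-1/44 - 7) + 778 = -521*(-309/44) + 778 = 160989/44 + 778 = 195221/44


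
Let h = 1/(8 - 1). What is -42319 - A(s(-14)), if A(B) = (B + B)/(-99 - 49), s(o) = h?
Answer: -21921241/518 ≈ -42319.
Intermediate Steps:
h = ⅐ (h = 1/7 = ⅐ ≈ 0.14286)
s(o) = ⅐
A(B) = -B/74 (A(B) = (2*B)/(-148) = (2*B)*(-1/148) = -B/74)
-42319 - A(s(-14)) = -42319 - (-1)/(74*7) = -42319 - 1*(-1/518) = -42319 + 1/518 = -21921241/518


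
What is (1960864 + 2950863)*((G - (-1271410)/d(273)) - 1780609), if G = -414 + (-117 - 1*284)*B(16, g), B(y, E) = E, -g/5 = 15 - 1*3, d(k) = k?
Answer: -335667064623929/39 ≈ -8.6068e+12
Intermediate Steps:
g = -60 (g = -5*(15 - 1*3) = -5*(15 - 3) = -5*12 = -60)
G = 23646 (G = -414 + (-117 - 1*284)*(-60) = -414 + (-117 - 284)*(-60) = -414 - 401*(-60) = -414 + 24060 = 23646)
(1960864 + 2950863)*((G - (-1271410)/d(273)) - 1780609) = (1960864 + 2950863)*((23646 - (-1271410)/273) - 1780609) = 4911727*((23646 - (-1271410)/273) - 1780609) = 4911727*((23646 - 1*(-181630/39)) - 1780609) = 4911727*((23646 + 181630/39) - 1780609) = 4911727*(1103824/39 - 1780609) = 4911727*(-68339927/39) = -335667064623929/39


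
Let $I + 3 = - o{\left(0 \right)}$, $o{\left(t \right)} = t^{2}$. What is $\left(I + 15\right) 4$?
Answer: $48$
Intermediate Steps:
$I = -3$ ($I = -3 - 0^{2} = -3 - 0 = -3 + 0 = -3$)
$\left(I + 15\right) 4 = \left(-3 + 15\right) 4 = 12 \cdot 4 = 48$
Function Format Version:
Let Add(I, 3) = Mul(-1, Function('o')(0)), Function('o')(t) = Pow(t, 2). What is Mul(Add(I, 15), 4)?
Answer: 48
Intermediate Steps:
I = -3 (I = Add(-3, Mul(-1, Pow(0, 2))) = Add(-3, Mul(-1, 0)) = Add(-3, 0) = -3)
Mul(Add(I, 15), 4) = Mul(Add(-3, 15), 4) = Mul(12, 4) = 48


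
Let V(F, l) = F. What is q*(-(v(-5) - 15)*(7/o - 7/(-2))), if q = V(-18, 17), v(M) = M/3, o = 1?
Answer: -3150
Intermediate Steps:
v(M) = M/3 (v(M) = M*(1/3) = M/3)
q = -18
q*(-(v(-5) - 15)*(7/o - 7/(-2))) = -(-18)*((1/3)*(-5) - 15)*(7/1 - 7/(-2)) = -(-18)*(-5/3 - 15)*(7*1 - 7*(-1/2)) = -(-18)*(-50*(7 + 7/2)/3) = -(-18)*(-50/3*21/2) = -(-18)*(-175) = -18*175 = -3150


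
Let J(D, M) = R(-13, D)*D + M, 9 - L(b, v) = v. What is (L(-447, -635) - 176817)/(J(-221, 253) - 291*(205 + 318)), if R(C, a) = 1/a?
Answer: 176173/151939 ≈ 1.1595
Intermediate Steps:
L(b, v) = 9 - v
J(D, M) = 1 + M (J(D, M) = D/D + M = 1 + M)
(L(-447, -635) - 176817)/(J(-221, 253) - 291*(205 + 318)) = ((9 - 1*(-635)) - 176817)/((1 + 253) - 291*(205 + 318)) = ((9 + 635) - 176817)/(254 - 291*523) = (644 - 176817)/(254 - 152193) = -176173/(-151939) = -176173*(-1/151939) = 176173/151939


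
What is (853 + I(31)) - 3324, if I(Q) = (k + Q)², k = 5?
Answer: -1175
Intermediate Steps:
I(Q) = (5 + Q)²
(853 + I(31)) - 3324 = (853 + (5 + 31)²) - 3324 = (853 + 36²) - 3324 = (853 + 1296) - 3324 = 2149 - 3324 = -1175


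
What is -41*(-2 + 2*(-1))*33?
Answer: 5412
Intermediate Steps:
-41*(-2 + 2*(-1))*33 = -41*(-2 - 2)*33 = -41*(-4)*33 = 164*33 = 5412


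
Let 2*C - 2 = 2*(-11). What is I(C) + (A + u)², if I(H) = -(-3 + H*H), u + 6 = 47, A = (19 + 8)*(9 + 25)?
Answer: 919584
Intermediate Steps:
A = 918 (A = 27*34 = 918)
u = 41 (u = -6 + 47 = 41)
C = -10 (C = 1 + (2*(-11))/2 = 1 + (½)*(-22) = 1 - 11 = -10)
I(H) = 3 - H² (I(H) = -(-3 + H²) = 3 - H²)
I(C) + (A + u)² = (3 - 1*(-10)²) + (918 + 41)² = (3 - 1*100) + 959² = (3 - 100) + 919681 = -97 + 919681 = 919584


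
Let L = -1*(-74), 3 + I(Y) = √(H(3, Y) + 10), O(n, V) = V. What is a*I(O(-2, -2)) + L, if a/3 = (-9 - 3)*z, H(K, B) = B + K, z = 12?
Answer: 1370 - 432*√11 ≈ -62.782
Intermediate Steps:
I(Y) = -3 + √(13 + Y) (I(Y) = -3 + √((Y + 3) + 10) = -3 + √((3 + Y) + 10) = -3 + √(13 + Y))
L = 74
a = -432 (a = 3*((-9 - 3)*12) = 3*(-12*12) = 3*(-144) = -432)
a*I(O(-2, -2)) + L = -432*(-3 + √(13 - 2)) + 74 = -432*(-3 + √11) + 74 = (1296 - 432*√11) + 74 = 1370 - 432*√11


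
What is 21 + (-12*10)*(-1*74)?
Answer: 8901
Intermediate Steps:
21 + (-12*10)*(-1*74) = 21 - 120*(-74) = 21 + 8880 = 8901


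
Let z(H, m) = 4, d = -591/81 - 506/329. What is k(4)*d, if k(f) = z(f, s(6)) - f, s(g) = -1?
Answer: 0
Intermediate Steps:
d = -78475/8883 (d = -591*1/81 - 506*1/329 = -197/27 - 506/329 = -78475/8883 ≈ -8.8343)
k(f) = 4 - f
k(4)*d = (4 - 1*4)*(-78475/8883) = (4 - 4)*(-78475/8883) = 0*(-78475/8883) = 0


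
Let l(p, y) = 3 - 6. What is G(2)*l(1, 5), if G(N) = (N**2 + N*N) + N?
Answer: -30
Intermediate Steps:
l(p, y) = -3
G(N) = N + 2*N**2 (G(N) = (N**2 + N**2) + N = 2*N**2 + N = N + 2*N**2)
G(2)*l(1, 5) = (2*(1 + 2*2))*(-3) = (2*(1 + 4))*(-3) = (2*5)*(-3) = 10*(-3) = -30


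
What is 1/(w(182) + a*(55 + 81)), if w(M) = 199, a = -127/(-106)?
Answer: 53/19183 ≈ 0.0027629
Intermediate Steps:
a = 127/106 (a = -127*(-1/106) = 127/106 ≈ 1.1981)
1/(w(182) + a*(55 + 81)) = 1/(199 + 127*(55 + 81)/106) = 1/(199 + (127/106)*136) = 1/(199 + 8636/53) = 1/(19183/53) = 53/19183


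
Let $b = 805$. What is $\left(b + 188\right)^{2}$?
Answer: $986049$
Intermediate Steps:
$\left(b + 188\right)^{2} = \left(805 + 188\right)^{2} = 993^{2} = 986049$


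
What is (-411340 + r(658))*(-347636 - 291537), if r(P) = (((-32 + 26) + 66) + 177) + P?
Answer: 262345361985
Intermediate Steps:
r(P) = 237 + P (r(P) = ((-6 + 66) + 177) + P = (60 + 177) + P = 237 + P)
(-411340 + r(658))*(-347636 - 291537) = (-411340 + (237 + 658))*(-347636 - 291537) = (-411340 + 895)*(-639173) = -410445*(-639173) = 262345361985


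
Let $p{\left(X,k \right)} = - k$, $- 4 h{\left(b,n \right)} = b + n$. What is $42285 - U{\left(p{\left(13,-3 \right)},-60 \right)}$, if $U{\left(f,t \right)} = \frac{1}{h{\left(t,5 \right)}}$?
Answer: $\frac{2325671}{55} \approx 42285.0$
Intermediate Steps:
$h{\left(b,n \right)} = - \frac{b}{4} - \frac{n}{4}$ ($h{\left(b,n \right)} = - \frac{b + n}{4} = - \frac{b}{4} - \frac{n}{4}$)
$U{\left(f,t \right)} = \frac{1}{- \frac{5}{4} - \frac{t}{4}}$ ($U{\left(f,t \right)} = \frac{1}{- \frac{t}{4} - \frac{5}{4}} = \frac{1}{- \frac{5}{4} - \frac{t}{4}}$)
$42285 - U{\left(p{\left(13,-3 \right)},-60 \right)} = 42285 - - \frac{4}{5 - 60} = 42285 - - \frac{4}{-55} = 42285 - \left(-4\right) \left(- \frac{1}{55}\right) = 42285 - \frac{4}{55} = \frac{2325671}{55}$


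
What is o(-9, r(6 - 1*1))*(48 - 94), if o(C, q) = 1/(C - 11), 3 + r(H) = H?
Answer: 23/10 ≈ 2.3000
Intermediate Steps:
r(H) = -3 + H
o(C, q) = 1/(-11 + C)
o(-9, r(6 - 1*1))*(48 - 94) = (48 - 94)/(-11 - 9) = -46/(-20) = -1/20*(-46) = 23/10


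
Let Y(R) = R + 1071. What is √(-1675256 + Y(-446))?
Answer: I*√1674631 ≈ 1294.1*I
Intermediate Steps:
Y(R) = 1071 + R
√(-1675256 + Y(-446)) = √(-1675256 + (1071 - 446)) = √(-1675256 + 625) = √(-1674631) = I*√1674631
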